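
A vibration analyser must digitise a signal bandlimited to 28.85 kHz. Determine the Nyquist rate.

57.7 kHz

Nyquist rate = 2 × 28.85 kHz = 57.7 kHz.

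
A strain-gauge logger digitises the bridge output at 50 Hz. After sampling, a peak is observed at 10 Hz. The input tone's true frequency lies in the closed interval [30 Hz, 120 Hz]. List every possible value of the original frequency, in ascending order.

Frequencies that alias to 10 Hz are k·fs ± 10 Hz for integer k ≥ 0.
k=0: 10 Hz.
k=1: 40 Hz, 60 Hz.
k=2: 90 Hz, 110 Hz.
k=3: 140 Hz, 160 Hz.
Within [30 Hz, 120 Hz]: 40 Hz, 60 Hz, 90 Hz, 110 Hz.

40 Hz, 60 Hz, 90 Hz, 110 Hz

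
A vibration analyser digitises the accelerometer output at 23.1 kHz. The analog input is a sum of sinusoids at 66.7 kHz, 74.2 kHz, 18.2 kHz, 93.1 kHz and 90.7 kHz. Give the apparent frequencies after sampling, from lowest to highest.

fs/2 = 11.55 kHz.
66.7 kHz mod fs = 20.5 kHz.
20.5 kHz > fs/2 = 11.55 kHz, folds to fs − 20.5 kHz = 2.6 kHz.
74.2 kHz mod fs = 4.9 kHz.
4.9 kHz ≤ fs/2 = 11.55 kHz, appears at 4.9 kHz.
18.2 kHz > fs/2 = 11.55 kHz, folds to fs − 18.2 kHz = 4.9 kHz.
93.1 kHz mod fs = 0.7 kHz.
0.7 kHz ≤ fs/2 = 11.55 kHz, appears at 0.7 kHz.
90.7 kHz mod fs = 21.4 kHz.
21.4 kHz > fs/2 = 11.55 kHz, folds to fs − 21.4 kHz = 1.7 kHz.
Distinct values: {0.7 kHz, 1.7 kHz, 2.6 kHz, 4.9 kHz}.

0.7 kHz, 1.7 kHz, 2.6 kHz, 4.9 kHz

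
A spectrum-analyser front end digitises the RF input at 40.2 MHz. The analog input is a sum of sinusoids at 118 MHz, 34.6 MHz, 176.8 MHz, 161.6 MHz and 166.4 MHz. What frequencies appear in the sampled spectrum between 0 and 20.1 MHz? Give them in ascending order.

fs/2 = 20.1 MHz.
118 MHz mod fs = 37.6 MHz.
37.6 MHz > fs/2 = 20.1 MHz, folds to fs − 37.6 MHz = 2.6 MHz.
34.6 MHz > fs/2 = 20.1 MHz, folds to fs − 34.6 MHz = 5.6 MHz.
176.8 MHz mod fs = 16 MHz.
16 MHz ≤ fs/2 = 20.1 MHz, appears at 16 MHz.
161.6 MHz mod fs = 0.8 MHz.
0.8 MHz ≤ fs/2 = 20.1 MHz, appears at 0.8 MHz.
166.4 MHz mod fs = 5.6 MHz.
5.6 MHz ≤ fs/2 = 20.1 MHz, appears at 5.6 MHz.
Distinct values: {0.8 MHz, 2.6 MHz, 5.6 MHz, 16 MHz}.

0.8 MHz, 2.6 MHz, 5.6 MHz, 16 MHz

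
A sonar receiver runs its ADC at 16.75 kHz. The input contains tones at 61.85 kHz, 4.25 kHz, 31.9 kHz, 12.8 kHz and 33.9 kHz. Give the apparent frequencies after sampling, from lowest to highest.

fs/2 = 8.375 kHz.
61.85 kHz mod fs = 11.6 kHz.
11.6 kHz > fs/2 = 8.375 kHz, folds to fs − 11.6 kHz = 5.15 kHz.
4.25 kHz ≤ fs/2 = 8.375 kHz, passes unchanged.
31.9 kHz mod fs = 15.15 kHz.
15.15 kHz > fs/2 = 8.375 kHz, folds to fs − 15.15 kHz = 1.6 kHz.
12.8 kHz > fs/2 = 8.375 kHz, folds to fs − 12.8 kHz = 3.95 kHz.
33.9 kHz mod fs = 0.4 kHz.
0.4 kHz ≤ fs/2 = 8.375 kHz, appears at 0.4 kHz.
Distinct values: {0.4 kHz, 1.6 kHz, 3.95 kHz, 4.25 kHz, 5.15 kHz}.

0.4 kHz, 1.6 kHz, 3.95 kHz, 4.25 kHz, 5.15 kHz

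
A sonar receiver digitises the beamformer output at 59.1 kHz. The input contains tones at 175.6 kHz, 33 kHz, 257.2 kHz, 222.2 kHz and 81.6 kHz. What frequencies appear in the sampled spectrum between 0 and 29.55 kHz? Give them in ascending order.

1.7 kHz, 14.2 kHz, 20.8 kHz, 22.5 kHz, 26.1 kHz

fs/2 = 29.55 kHz.
175.6 kHz mod fs = 57.4 kHz.
57.4 kHz > fs/2 = 29.55 kHz, folds to fs − 57.4 kHz = 1.7 kHz.
33 kHz > fs/2 = 29.55 kHz, folds to fs − 33 kHz = 26.1 kHz.
257.2 kHz mod fs = 20.8 kHz.
20.8 kHz ≤ fs/2 = 29.55 kHz, appears at 20.8 kHz.
222.2 kHz mod fs = 44.9 kHz.
44.9 kHz > fs/2 = 29.55 kHz, folds to fs − 44.9 kHz = 14.2 kHz.
81.6 kHz mod fs = 22.5 kHz.
22.5 kHz ≤ fs/2 = 29.55 kHz, appears at 22.5 kHz.
Distinct values: {1.7 kHz, 14.2 kHz, 20.8 kHz, 22.5 kHz, 26.1 kHz}.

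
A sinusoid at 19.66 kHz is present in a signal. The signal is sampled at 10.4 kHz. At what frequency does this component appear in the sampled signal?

19.66 kHz mod fs = 9.26 kHz.
9.26 kHz > fs/2 = 5.2 kHz, folds to fs − 9.26 kHz = 1.14 kHz.

1.14 kHz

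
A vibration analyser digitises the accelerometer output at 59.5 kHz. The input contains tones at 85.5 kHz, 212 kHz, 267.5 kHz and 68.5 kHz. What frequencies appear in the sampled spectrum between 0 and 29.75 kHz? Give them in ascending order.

fs/2 = 29.75 kHz.
85.5 kHz mod fs = 26 kHz.
26 kHz ≤ fs/2 = 29.75 kHz, appears at 26 kHz.
212 kHz mod fs = 33.5 kHz.
33.5 kHz > fs/2 = 29.75 kHz, folds to fs − 33.5 kHz = 26 kHz.
267.5 kHz mod fs = 29.5 kHz.
29.5 kHz ≤ fs/2 = 29.75 kHz, appears at 29.5 kHz.
68.5 kHz mod fs = 9 kHz.
9 kHz ≤ fs/2 = 29.75 kHz, appears at 9 kHz.
Distinct values: {9 kHz, 26 kHz, 29.5 kHz}.

9 kHz, 26 kHz, 29.5 kHz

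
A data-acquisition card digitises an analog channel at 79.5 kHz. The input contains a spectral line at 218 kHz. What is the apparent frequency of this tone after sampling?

218 kHz mod fs = 59 kHz.
59 kHz > fs/2 = 39.75 kHz, folds to fs − 59 kHz = 20.5 kHz.

20.5 kHz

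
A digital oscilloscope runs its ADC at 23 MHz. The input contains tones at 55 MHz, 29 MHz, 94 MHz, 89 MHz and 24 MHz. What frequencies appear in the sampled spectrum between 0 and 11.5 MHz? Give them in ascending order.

fs/2 = 11.5 MHz.
55 MHz mod fs = 9 MHz.
9 MHz ≤ fs/2 = 11.5 MHz, appears at 9 MHz.
29 MHz mod fs = 6 MHz.
6 MHz ≤ fs/2 = 11.5 MHz, appears at 6 MHz.
94 MHz mod fs = 2 MHz.
2 MHz ≤ fs/2 = 11.5 MHz, appears at 2 MHz.
89 MHz mod fs = 20 MHz.
20 MHz > fs/2 = 11.5 MHz, folds to fs − 20 MHz = 3 MHz.
24 MHz mod fs = 1 MHz.
1 MHz ≤ fs/2 = 11.5 MHz, appears at 1 MHz.
Distinct values: {1 MHz, 2 MHz, 3 MHz, 6 MHz, 9 MHz}.

1 MHz, 2 MHz, 3 MHz, 6 MHz, 9 MHz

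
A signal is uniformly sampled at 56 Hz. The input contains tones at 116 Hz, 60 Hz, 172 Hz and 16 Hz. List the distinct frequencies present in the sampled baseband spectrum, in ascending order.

4 Hz, 16 Hz

fs/2 = 28 Hz.
116 Hz mod fs = 4 Hz.
4 Hz ≤ fs/2 = 28 Hz, appears at 4 Hz.
60 Hz mod fs = 4 Hz.
4 Hz ≤ fs/2 = 28 Hz, appears at 4 Hz.
172 Hz mod fs = 4 Hz.
4 Hz ≤ fs/2 = 28 Hz, appears at 4 Hz.
16 Hz ≤ fs/2 = 28 Hz, passes unchanged.
Distinct values: {4 Hz, 16 Hz}.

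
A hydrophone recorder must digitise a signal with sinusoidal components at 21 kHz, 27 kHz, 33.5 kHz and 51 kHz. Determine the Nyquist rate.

102 kHz

Highest-frequency component: 51 kHz.
Nyquist rate = 2 × 51 kHz = 102 kHz.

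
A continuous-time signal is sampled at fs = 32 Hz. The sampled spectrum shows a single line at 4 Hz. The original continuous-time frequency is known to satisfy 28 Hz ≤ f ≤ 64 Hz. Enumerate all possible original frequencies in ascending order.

Frequencies that alias to 4 Hz are k·fs ± 4 Hz for integer k ≥ 0.
k=0: 4 Hz.
k=1: 28 Hz, 36 Hz.
k=2: 60 Hz, 68 Hz.
k=3: 92 Hz, 100 Hz.
Within [28 Hz, 64 Hz]: 28 Hz, 36 Hz, 60 Hz.

28 Hz, 36 Hz, 60 Hz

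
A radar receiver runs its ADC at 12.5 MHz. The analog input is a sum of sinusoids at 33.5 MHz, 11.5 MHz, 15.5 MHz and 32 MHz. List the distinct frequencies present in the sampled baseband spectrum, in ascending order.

1 MHz, 3 MHz, 4 MHz, 5.5 MHz

fs/2 = 6.25 MHz.
33.5 MHz mod fs = 8.5 MHz.
8.5 MHz > fs/2 = 6.25 MHz, folds to fs − 8.5 MHz = 4 MHz.
11.5 MHz > fs/2 = 6.25 MHz, folds to fs − 11.5 MHz = 1 MHz.
15.5 MHz mod fs = 3 MHz.
3 MHz ≤ fs/2 = 6.25 MHz, appears at 3 MHz.
32 MHz mod fs = 7 MHz.
7 MHz > fs/2 = 6.25 MHz, folds to fs − 7 MHz = 5.5 MHz.
Distinct values: {1 MHz, 3 MHz, 4 MHz, 5.5 MHz}.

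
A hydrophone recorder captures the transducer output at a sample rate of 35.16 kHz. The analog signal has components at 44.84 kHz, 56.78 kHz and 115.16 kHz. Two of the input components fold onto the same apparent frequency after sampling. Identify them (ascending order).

44.84 kHz, 115.16 kHz

fs/2 = 17.58 kHz.
44.84 kHz mod fs = 9.68 kHz.
9.68 kHz ≤ fs/2 = 17.58 kHz, appears at 9.68 kHz.
56.78 kHz mod fs = 21.62 kHz.
21.62 kHz > fs/2 = 17.58 kHz, folds to fs − 21.62 kHz = 13.54 kHz.
115.16 kHz mod fs = 9.68 kHz.
9.68 kHz ≤ fs/2 = 17.58 kHz, appears at 9.68 kHz.
44.84 kHz and 115.16 kHz both map to 9.68 kHz.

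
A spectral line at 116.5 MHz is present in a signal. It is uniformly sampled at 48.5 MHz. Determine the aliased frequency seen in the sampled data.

116.5 MHz mod fs = 19.5 MHz.
19.5 MHz ≤ fs/2 = 24.25 MHz, appears at 19.5 MHz.

19.5 MHz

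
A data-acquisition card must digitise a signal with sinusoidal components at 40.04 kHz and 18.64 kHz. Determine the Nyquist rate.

Highest-frequency component: 40.04 kHz.
Nyquist rate = 2 × 40.04 kHz = 80.08 kHz.

80.08 kHz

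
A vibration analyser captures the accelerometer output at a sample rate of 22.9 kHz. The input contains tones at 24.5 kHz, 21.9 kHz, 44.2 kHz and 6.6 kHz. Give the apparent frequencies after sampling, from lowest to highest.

fs/2 = 11.45 kHz.
24.5 kHz mod fs = 1.6 kHz.
1.6 kHz ≤ fs/2 = 11.45 kHz, appears at 1.6 kHz.
21.9 kHz > fs/2 = 11.45 kHz, folds to fs − 21.9 kHz = 1 kHz.
44.2 kHz mod fs = 21.3 kHz.
21.3 kHz > fs/2 = 11.45 kHz, folds to fs − 21.3 kHz = 1.6 kHz.
6.6 kHz ≤ fs/2 = 11.45 kHz, passes unchanged.
Distinct values: {1 kHz, 1.6 kHz, 6.6 kHz}.

1 kHz, 1.6 kHz, 6.6 kHz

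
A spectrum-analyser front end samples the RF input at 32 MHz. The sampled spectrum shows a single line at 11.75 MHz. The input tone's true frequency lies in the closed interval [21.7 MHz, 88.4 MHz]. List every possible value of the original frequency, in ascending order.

Frequencies that alias to 11.75 MHz are k·fs ± 11.75 MHz for integer k ≥ 0.
k=0: 11.75 MHz.
k=1: 20.25 MHz, 43.75 MHz.
k=2: 52.25 MHz, 75.75 MHz.
k=3: 84.25 MHz, 107.75 MHz.
k=4: 116.25 MHz, 139.75 MHz.
Within [21.7 MHz, 88.4 MHz]: 43.75 MHz, 52.25 MHz, 75.75 MHz, 84.25 MHz.

43.75 MHz, 52.25 MHz, 75.75 MHz, 84.25 MHz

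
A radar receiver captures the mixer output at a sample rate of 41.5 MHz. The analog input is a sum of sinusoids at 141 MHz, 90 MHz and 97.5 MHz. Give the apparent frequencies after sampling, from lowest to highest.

fs/2 = 20.75 MHz.
141 MHz mod fs = 16.5 MHz.
16.5 MHz ≤ fs/2 = 20.75 MHz, appears at 16.5 MHz.
90 MHz mod fs = 7 MHz.
7 MHz ≤ fs/2 = 20.75 MHz, appears at 7 MHz.
97.5 MHz mod fs = 14.5 MHz.
14.5 MHz ≤ fs/2 = 20.75 MHz, appears at 14.5 MHz.
Distinct values: {7 MHz, 14.5 MHz, 16.5 MHz}.

7 MHz, 14.5 MHz, 16.5 MHz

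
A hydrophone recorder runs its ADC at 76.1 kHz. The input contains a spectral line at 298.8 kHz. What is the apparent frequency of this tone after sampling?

298.8 kHz mod fs = 70.5 kHz.
70.5 kHz > fs/2 = 38.05 kHz, folds to fs − 70.5 kHz = 5.6 kHz.

5.6 kHz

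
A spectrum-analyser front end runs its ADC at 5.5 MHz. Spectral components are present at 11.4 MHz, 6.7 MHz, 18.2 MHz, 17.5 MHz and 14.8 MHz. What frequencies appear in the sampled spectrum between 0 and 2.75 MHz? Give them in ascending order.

0.4 MHz, 1 MHz, 1.2 MHz, 1.7 MHz

fs/2 = 2.75 MHz.
11.4 MHz mod fs = 0.4 MHz.
0.4 MHz ≤ fs/2 = 2.75 MHz, appears at 0.4 MHz.
6.7 MHz mod fs = 1.2 MHz.
1.2 MHz ≤ fs/2 = 2.75 MHz, appears at 1.2 MHz.
18.2 MHz mod fs = 1.7 MHz.
1.7 MHz ≤ fs/2 = 2.75 MHz, appears at 1.7 MHz.
17.5 MHz mod fs = 1 MHz.
1 MHz ≤ fs/2 = 2.75 MHz, appears at 1 MHz.
14.8 MHz mod fs = 3.8 MHz.
3.8 MHz > fs/2 = 2.75 MHz, folds to fs − 3.8 MHz = 1.7 MHz.
Distinct values: {0.4 MHz, 1 MHz, 1.2 MHz, 1.7 MHz}.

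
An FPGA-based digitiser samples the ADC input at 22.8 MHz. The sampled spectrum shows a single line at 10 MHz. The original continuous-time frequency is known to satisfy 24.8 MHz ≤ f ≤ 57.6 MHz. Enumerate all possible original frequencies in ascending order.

Frequencies that alias to 10 MHz are k·fs ± 10 MHz for integer k ≥ 0.
k=0: 10 MHz.
k=1: 12.8 MHz, 32.8 MHz.
k=2: 35.6 MHz, 55.6 MHz.
k=3: 58.4 MHz, 78.4 MHz.
Within [24.8 MHz, 57.6 MHz]: 32.8 MHz, 35.6 MHz, 55.6 MHz.

32.8 MHz, 35.6 MHz, 55.6 MHz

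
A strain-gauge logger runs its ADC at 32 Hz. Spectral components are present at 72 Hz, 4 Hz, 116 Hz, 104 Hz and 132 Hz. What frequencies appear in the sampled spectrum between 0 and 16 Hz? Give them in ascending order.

4 Hz, 8 Hz, 12 Hz

fs/2 = 16 Hz.
72 Hz mod fs = 8 Hz.
8 Hz ≤ fs/2 = 16 Hz, appears at 8 Hz.
4 Hz ≤ fs/2 = 16 Hz, passes unchanged.
116 Hz mod fs = 20 Hz.
20 Hz > fs/2 = 16 Hz, folds to fs − 20 Hz = 12 Hz.
104 Hz mod fs = 8 Hz.
8 Hz ≤ fs/2 = 16 Hz, appears at 8 Hz.
132 Hz mod fs = 4 Hz.
4 Hz ≤ fs/2 = 16 Hz, appears at 4 Hz.
Distinct values: {4 Hz, 8 Hz, 12 Hz}.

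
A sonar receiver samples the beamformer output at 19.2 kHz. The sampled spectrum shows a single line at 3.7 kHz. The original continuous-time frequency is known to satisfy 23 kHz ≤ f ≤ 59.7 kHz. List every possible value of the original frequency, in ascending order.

34.7 kHz, 42.1 kHz, 53.9 kHz

Frequencies that alias to 3.7 kHz are k·fs ± 3.7 kHz for integer k ≥ 0.
k=0: 3.7 kHz.
k=1: 15.5 kHz, 22.9 kHz.
k=2: 34.7 kHz, 42.1 kHz.
k=3: 53.9 kHz, 61.3 kHz.
k=4: 73.1 kHz, 80.5 kHz.
Within [23 kHz, 59.7 kHz]: 34.7 kHz, 42.1 kHz, 53.9 kHz.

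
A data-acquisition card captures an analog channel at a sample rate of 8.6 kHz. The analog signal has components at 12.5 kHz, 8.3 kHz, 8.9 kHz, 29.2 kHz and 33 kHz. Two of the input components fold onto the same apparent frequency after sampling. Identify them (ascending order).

fs/2 = 4.3 kHz.
12.5 kHz mod fs = 3.9 kHz.
3.9 kHz ≤ fs/2 = 4.3 kHz, appears at 3.9 kHz.
8.3 kHz > fs/2 = 4.3 kHz, folds to fs − 8.3 kHz = 0.3 kHz.
8.9 kHz mod fs = 0.3 kHz.
0.3 kHz ≤ fs/2 = 4.3 kHz, appears at 0.3 kHz.
29.2 kHz mod fs = 3.4 kHz.
3.4 kHz ≤ fs/2 = 4.3 kHz, appears at 3.4 kHz.
33 kHz mod fs = 7.2 kHz.
7.2 kHz > fs/2 = 4.3 kHz, folds to fs − 7.2 kHz = 1.4 kHz.
8.3 kHz and 8.9 kHz both map to 0.3 kHz.

8.3 kHz, 8.9 kHz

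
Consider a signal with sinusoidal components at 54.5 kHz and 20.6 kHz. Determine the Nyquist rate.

Highest-frequency component: 54.5 kHz.
Nyquist rate = 2 × 54.5 kHz = 109 kHz.

109 kHz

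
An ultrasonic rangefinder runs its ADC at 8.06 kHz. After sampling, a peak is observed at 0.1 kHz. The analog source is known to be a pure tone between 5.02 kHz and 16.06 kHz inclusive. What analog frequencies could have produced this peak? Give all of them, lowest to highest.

Frequencies that alias to 0.1 kHz are k·fs ± 0.1 kHz for integer k ≥ 0.
k=0: 0.1 kHz.
k=1: 7.96 kHz, 8.16 kHz.
k=2: 16.02 kHz, 16.22 kHz.
k=3: 24.08 kHz, 24.28 kHz.
Within [5.02 kHz, 16.06 kHz]: 7.96 kHz, 8.16 kHz, 16.02 kHz.

7.96 kHz, 8.16 kHz, 16.02 kHz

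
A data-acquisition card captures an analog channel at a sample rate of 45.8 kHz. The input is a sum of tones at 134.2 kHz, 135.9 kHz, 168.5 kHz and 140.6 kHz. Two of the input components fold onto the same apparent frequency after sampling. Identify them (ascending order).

fs/2 = 22.9 kHz.
134.2 kHz mod fs = 42.6 kHz.
42.6 kHz > fs/2 = 22.9 kHz, folds to fs − 42.6 kHz = 3.2 kHz.
135.9 kHz mod fs = 44.3 kHz.
44.3 kHz > fs/2 = 22.9 kHz, folds to fs − 44.3 kHz = 1.5 kHz.
168.5 kHz mod fs = 31.1 kHz.
31.1 kHz > fs/2 = 22.9 kHz, folds to fs − 31.1 kHz = 14.7 kHz.
140.6 kHz mod fs = 3.2 kHz.
3.2 kHz ≤ fs/2 = 22.9 kHz, appears at 3.2 kHz.
134.2 kHz and 140.6 kHz both map to 3.2 kHz.

134.2 kHz, 140.6 kHz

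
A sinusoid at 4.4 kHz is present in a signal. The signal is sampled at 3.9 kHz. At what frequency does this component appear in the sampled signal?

4.4 kHz mod fs = 0.5 kHz.
0.5 kHz ≤ fs/2 = 1.95 kHz, appears at 0.5 kHz.

0.5 kHz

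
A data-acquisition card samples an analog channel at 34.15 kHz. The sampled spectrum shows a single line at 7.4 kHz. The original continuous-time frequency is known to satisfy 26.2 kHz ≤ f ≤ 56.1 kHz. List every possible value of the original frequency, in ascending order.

Frequencies that alias to 7.4 kHz are k·fs ± 7.4 kHz for integer k ≥ 0.
k=0: 7.4 kHz.
k=1: 26.75 kHz, 41.55 kHz.
k=2: 60.9 kHz, 75.7 kHz.
Within [26.2 kHz, 56.1 kHz]: 26.75 kHz, 41.55 kHz.

26.75 kHz, 41.55 kHz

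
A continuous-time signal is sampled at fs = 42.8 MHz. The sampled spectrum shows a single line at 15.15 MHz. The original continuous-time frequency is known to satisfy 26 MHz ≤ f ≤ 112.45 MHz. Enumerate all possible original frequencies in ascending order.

Frequencies that alias to 15.15 MHz are k·fs ± 15.15 MHz for integer k ≥ 0.
k=0: 15.15 MHz.
k=1: 27.65 MHz, 57.95 MHz.
k=2: 70.45 MHz, 100.75 MHz.
k=3: 113.25 MHz, 143.55 MHz.
Within [26 MHz, 112.45 MHz]: 27.65 MHz, 57.95 MHz, 70.45 MHz, 100.75 MHz.

27.65 MHz, 57.95 MHz, 70.45 MHz, 100.75 MHz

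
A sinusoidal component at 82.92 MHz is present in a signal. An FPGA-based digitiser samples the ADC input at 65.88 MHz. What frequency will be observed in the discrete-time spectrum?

82.92 MHz mod fs = 17.04 MHz.
17.04 MHz ≤ fs/2 = 32.94 MHz, appears at 17.04 MHz.

17.04 MHz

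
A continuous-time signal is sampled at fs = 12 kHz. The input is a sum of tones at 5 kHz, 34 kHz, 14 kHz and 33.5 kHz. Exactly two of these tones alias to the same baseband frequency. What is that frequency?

fs/2 = 6 kHz.
5 kHz ≤ fs/2 = 6 kHz, passes unchanged.
34 kHz mod fs = 10 kHz.
10 kHz > fs/2 = 6 kHz, folds to fs − 10 kHz = 2 kHz.
14 kHz mod fs = 2 kHz.
2 kHz ≤ fs/2 = 6 kHz, appears at 2 kHz.
33.5 kHz mod fs = 9.5 kHz.
9.5 kHz > fs/2 = 6 kHz, folds to fs − 9.5 kHz = 2.5 kHz.
14 kHz and 34 kHz both map to 2 kHz.

2 kHz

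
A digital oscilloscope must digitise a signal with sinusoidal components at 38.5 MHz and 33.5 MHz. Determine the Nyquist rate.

77 MHz

Highest-frequency component: 38.5 MHz.
Nyquist rate = 2 × 38.5 MHz = 77 MHz.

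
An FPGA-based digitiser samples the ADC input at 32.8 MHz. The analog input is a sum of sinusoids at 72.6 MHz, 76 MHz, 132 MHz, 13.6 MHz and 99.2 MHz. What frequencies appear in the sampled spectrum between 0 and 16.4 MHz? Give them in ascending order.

fs/2 = 16.4 MHz.
72.6 MHz mod fs = 7 MHz.
7 MHz ≤ fs/2 = 16.4 MHz, appears at 7 MHz.
76 MHz mod fs = 10.4 MHz.
10.4 MHz ≤ fs/2 = 16.4 MHz, appears at 10.4 MHz.
132 MHz mod fs = 0.8 MHz.
0.8 MHz ≤ fs/2 = 16.4 MHz, appears at 0.8 MHz.
13.6 MHz ≤ fs/2 = 16.4 MHz, passes unchanged.
99.2 MHz mod fs = 0.8 MHz.
0.8 MHz ≤ fs/2 = 16.4 MHz, appears at 0.8 MHz.
Distinct values: {0.8 MHz, 7 MHz, 10.4 MHz, 13.6 MHz}.

0.8 MHz, 7 MHz, 10.4 MHz, 13.6 MHz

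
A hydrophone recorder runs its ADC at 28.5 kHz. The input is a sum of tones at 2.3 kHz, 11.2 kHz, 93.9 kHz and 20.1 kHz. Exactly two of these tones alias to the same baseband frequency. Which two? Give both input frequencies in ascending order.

20.1 kHz, 93.9 kHz

fs/2 = 14.25 kHz.
2.3 kHz ≤ fs/2 = 14.25 kHz, passes unchanged.
11.2 kHz ≤ fs/2 = 14.25 kHz, passes unchanged.
93.9 kHz mod fs = 8.4 kHz.
8.4 kHz ≤ fs/2 = 14.25 kHz, appears at 8.4 kHz.
20.1 kHz > fs/2 = 14.25 kHz, folds to fs − 20.1 kHz = 8.4 kHz.
20.1 kHz and 93.9 kHz both map to 8.4 kHz.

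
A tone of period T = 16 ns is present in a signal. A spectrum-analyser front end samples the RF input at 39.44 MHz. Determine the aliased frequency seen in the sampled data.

16.38 MHz

T = 16 ns → f = 1/T = 62.5 MHz.
62.5 MHz mod fs = 23.06 MHz.
23.06 MHz > fs/2 = 19.72 MHz, folds to fs − 23.06 MHz = 16.38 MHz.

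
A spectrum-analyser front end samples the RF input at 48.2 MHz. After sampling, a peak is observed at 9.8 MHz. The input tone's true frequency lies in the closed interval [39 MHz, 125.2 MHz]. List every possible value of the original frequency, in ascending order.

58 MHz, 86.6 MHz, 106.2 MHz

Frequencies that alias to 9.8 MHz are k·fs ± 9.8 MHz for integer k ≥ 0.
k=0: 9.8 MHz.
k=1: 38.4 MHz, 58 MHz.
k=2: 86.6 MHz, 106.2 MHz.
k=3: 134.8 MHz, 154.4 MHz.
Within [39 MHz, 125.2 MHz]: 58 MHz, 86.6 MHz, 106.2 MHz.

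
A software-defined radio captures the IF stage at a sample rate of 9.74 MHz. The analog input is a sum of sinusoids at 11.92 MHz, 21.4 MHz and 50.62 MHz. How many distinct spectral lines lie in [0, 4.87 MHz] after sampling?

2

fs/2 = 4.87 MHz.
11.92 MHz mod fs = 2.18 MHz.
2.18 MHz ≤ fs/2 = 4.87 MHz, appears at 2.18 MHz.
21.4 MHz mod fs = 1.92 MHz.
1.92 MHz ≤ fs/2 = 4.87 MHz, appears at 1.92 MHz.
50.62 MHz mod fs = 1.92 MHz.
1.92 MHz ≤ fs/2 = 4.87 MHz, appears at 1.92 MHz.
Distinct values: {1.92 MHz, 2.18 MHz} → 2.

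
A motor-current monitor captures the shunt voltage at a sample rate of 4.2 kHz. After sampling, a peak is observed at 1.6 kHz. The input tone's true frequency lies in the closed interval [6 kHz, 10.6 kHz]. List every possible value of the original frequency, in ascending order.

Frequencies that alias to 1.6 kHz are k·fs ± 1.6 kHz for integer k ≥ 0.
k=0: 1.6 kHz.
k=1: 2.6 kHz, 5.8 kHz.
k=2: 6.8 kHz, 10 kHz.
k=3: 11 kHz, 14.2 kHz.
Within [6 kHz, 10.6 kHz]: 6.8 kHz, 10 kHz.

6.8 kHz, 10 kHz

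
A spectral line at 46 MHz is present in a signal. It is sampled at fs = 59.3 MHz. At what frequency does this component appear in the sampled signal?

46 MHz > fs/2 = 29.65 MHz, folds to fs − 46 MHz = 13.3 MHz.

13.3 MHz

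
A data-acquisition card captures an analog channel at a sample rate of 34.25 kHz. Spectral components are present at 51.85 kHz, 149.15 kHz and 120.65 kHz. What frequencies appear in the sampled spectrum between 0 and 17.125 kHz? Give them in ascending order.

fs/2 = 17.125 kHz.
51.85 kHz mod fs = 17.6 kHz.
17.6 kHz > fs/2 = 17.125 kHz, folds to fs − 17.6 kHz = 16.65 kHz.
149.15 kHz mod fs = 12.15 kHz.
12.15 kHz ≤ fs/2 = 17.125 kHz, appears at 12.15 kHz.
120.65 kHz mod fs = 17.9 kHz.
17.9 kHz > fs/2 = 17.125 kHz, folds to fs − 17.9 kHz = 16.35 kHz.
Distinct values: {12.15 kHz, 16.35 kHz, 16.65 kHz}.

12.15 kHz, 16.35 kHz, 16.65 kHz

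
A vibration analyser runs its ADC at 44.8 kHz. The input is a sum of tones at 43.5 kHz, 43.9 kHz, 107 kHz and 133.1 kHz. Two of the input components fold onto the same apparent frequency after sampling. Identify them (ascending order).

fs/2 = 22.4 kHz.
43.5 kHz > fs/2 = 22.4 kHz, folds to fs − 43.5 kHz = 1.3 kHz.
43.9 kHz > fs/2 = 22.4 kHz, folds to fs − 43.9 kHz = 0.9 kHz.
107 kHz mod fs = 17.4 kHz.
17.4 kHz ≤ fs/2 = 22.4 kHz, appears at 17.4 kHz.
133.1 kHz mod fs = 43.5 kHz.
43.5 kHz > fs/2 = 22.4 kHz, folds to fs − 43.5 kHz = 1.3 kHz.
43.5 kHz and 133.1 kHz both map to 1.3 kHz.

43.5 kHz, 133.1 kHz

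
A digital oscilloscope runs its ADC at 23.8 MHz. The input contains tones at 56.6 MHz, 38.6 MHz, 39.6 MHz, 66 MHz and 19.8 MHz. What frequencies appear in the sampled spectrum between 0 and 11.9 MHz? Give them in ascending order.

4 MHz, 5.4 MHz, 8 MHz, 9 MHz

fs/2 = 11.9 MHz.
56.6 MHz mod fs = 9 MHz.
9 MHz ≤ fs/2 = 11.9 MHz, appears at 9 MHz.
38.6 MHz mod fs = 14.8 MHz.
14.8 MHz > fs/2 = 11.9 MHz, folds to fs − 14.8 MHz = 9 MHz.
39.6 MHz mod fs = 15.8 MHz.
15.8 MHz > fs/2 = 11.9 MHz, folds to fs − 15.8 MHz = 8 MHz.
66 MHz mod fs = 18.4 MHz.
18.4 MHz > fs/2 = 11.9 MHz, folds to fs − 18.4 MHz = 5.4 MHz.
19.8 MHz > fs/2 = 11.9 MHz, folds to fs − 19.8 MHz = 4 MHz.
Distinct values: {4 MHz, 5.4 MHz, 8 MHz, 9 MHz}.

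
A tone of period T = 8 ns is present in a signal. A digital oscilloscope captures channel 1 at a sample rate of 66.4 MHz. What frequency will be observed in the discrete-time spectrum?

7.8 MHz

T = 8 ns → f = 1/T = 125 MHz.
125 MHz mod fs = 58.6 MHz.
58.6 MHz > fs/2 = 33.2 MHz, folds to fs − 58.6 MHz = 7.8 MHz.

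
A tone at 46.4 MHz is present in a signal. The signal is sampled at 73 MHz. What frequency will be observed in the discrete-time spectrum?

26.6 MHz

46.4 MHz > fs/2 = 36.5 MHz, folds to fs − 46.4 MHz = 26.6 MHz.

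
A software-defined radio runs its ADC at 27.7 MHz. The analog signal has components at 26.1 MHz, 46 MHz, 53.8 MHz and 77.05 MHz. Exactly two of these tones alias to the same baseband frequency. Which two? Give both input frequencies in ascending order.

fs/2 = 13.85 MHz.
26.1 MHz > fs/2 = 13.85 MHz, folds to fs − 26.1 MHz = 1.6 MHz.
46 MHz mod fs = 18.3 MHz.
18.3 MHz > fs/2 = 13.85 MHz, folds to fs − 18.3 MHz = 9.4 MHz.
53.8 MHz mod fs = 26.1 MHz.
26.1 MHz > fs/2 = 13.85 MHz, folds to fs − 26.1 MHz = 1.6 MHz.
77.05 MHz mod fs = 21.65 MHz.
21.65 MHz > fs/2 = 13.85 MHz, folds to fs − 21.65 MHz = 6.05 MHz.
26.1 MHz and 53.8 MHz both map to 1.6 MHz.

26.1 MHz, 53.8 MHz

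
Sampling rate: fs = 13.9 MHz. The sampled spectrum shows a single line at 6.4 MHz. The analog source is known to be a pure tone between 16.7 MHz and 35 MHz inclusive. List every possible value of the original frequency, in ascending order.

20.3 MHz, 21.4 MHz, 34.2 MHz

Frequencies that alias to 6.4 MHz are k·fs ± 6.4 MHz for integer k ≥ 0.
k=0: 6.4 MHz.
k=1: 7.5 MHz, 20.3 MHz.
k=2: 21.4 MHz, 34.2 MHz.
k=3: 35.3 MHz, 48.1 MHz.
Within [16.7 MHz, 35 MHz]: 20.3 MHz, 21.4 MHz, 34.2 MHz.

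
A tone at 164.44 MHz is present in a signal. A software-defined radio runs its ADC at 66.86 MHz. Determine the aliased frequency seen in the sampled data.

30.72 MHz

164.44 MHz mod fs = 30.72 MHz.
30.72 MHz ≤ fs/2 = 33.43 MHz, appears at 30.72 MHz.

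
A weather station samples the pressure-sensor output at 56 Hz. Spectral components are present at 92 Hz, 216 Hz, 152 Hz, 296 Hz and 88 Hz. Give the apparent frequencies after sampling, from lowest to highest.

fs/2 = 28 Hz.
92 Hz mod fs = 36 Hz.
36 Hz > fs/2 = 28 Hz, folds to fs − 36 Hz = 20 Hz.
216 Hz mod fs = 48 Hz.
48 Hz > fs/2 = 28 Hz, folds to fs − 48 Hz = 8 Hz.
152 Hz mod fs = 40 Hz.
40 Hz > fs/2 = 28 Hz, folds to fs − 40 Hz = 16 Hz.
296 Hz mod fs = 16 Hz.
16 Hz ≤ fs/2 = 28 Hz, appears at 16 Hz.
88 Hz mod fs = 32 Hz.
32 Hz > fs/2 = 28 Hz, folds to fs − 32 Hz = 24 Hz.
Distinct values: {8 Hz, 16 Hz, 20 Hz, 24 Hz}.

8 Hz, 16 Hz, 20 Hz, 24 Hz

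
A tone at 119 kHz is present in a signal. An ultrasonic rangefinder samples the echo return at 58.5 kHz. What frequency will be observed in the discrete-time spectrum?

2 kHz

119 kHz mod fs = 2 kHz.
2 kHz ≤ fs/2 = 29.25 kHz, appears at 2 kHz.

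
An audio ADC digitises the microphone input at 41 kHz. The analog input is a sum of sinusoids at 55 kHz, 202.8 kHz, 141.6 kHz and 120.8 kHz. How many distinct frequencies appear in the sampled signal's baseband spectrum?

fs/2 = 20.5 kHz.
55 kHz mod fs = 14 kHz.
14 kHz ≤ fs/2 = 20.5 kHz, appears at 14 kHz.
202.8 kHz mod fs = 38.8 kHz.
38.8 kHz > fs/2 = 20.5 kHz, folds to fs − 38.8 kHz = 2.2 kHz.
141.6 kHz mod fs = 18.6 kHz.
18.6 kHz ≤ fs/2 = 20.5 kHz, appears at 18.6 kHz.
120.8 kHz mod fs = 38.8 kHz.
38.8 kHz > fs/2 = 20.5 kHz, folds to fs − 38.8 kHz = 2.2 kHz.
Distinct values: {2.2 kHz, 14 kHz, 18.6 kHz} → 3.

3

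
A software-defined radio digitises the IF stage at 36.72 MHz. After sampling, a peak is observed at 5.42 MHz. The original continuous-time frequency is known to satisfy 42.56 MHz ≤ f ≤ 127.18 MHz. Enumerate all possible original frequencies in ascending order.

68.02 MHz, 78.86 MHz, 104.74 MHz, 115.58 MHz

Frequencies that alias to 5.42 MHz are k·fs ± 5.42 MHz for integer k ≥ 0.
k=0: 5.42 MHz.
k=1: 31.3 MHz, 42.14 MHz.
k=2: 68.02 MHz, 78.86 MHz.
k=3: 104.74 MHz, 115.58 MHz.
k=4: 141.46 MHz, 152.3 MHz.
Within [42.56 MHz, 127.18 MHz]: 68.02 MHz, 78.86 MHz, 104.74 MHz, 115.58 MHz.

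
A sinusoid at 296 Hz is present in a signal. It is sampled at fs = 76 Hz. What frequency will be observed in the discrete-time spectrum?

8 Hz

296 Hz mod fs = 68 Hz.
68 Hz > fs/2 = 38 Hz, folds to fs − 68 Hz = 8 Hz.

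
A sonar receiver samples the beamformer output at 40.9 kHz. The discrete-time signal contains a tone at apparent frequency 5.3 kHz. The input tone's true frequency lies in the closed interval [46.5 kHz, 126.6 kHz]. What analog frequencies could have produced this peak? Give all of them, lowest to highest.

Frequencies that alias to 5.3 kHz are k·fs ± 5.3 kHz for integer k ≥ 0.
k=0: 5.3 kHz.
k=1: 35.6 kHz, 46.2 kHz.
k=2: 76.5 kHz, 87.1 kHz.
k=3: 117.4 kHz, 128 kHz.
k=4: 158.3 kHz, 168.9 kHz.
Within [46.5 kHz, 126.6 kHz]: 76.5 kHz, 87.1 kHz, 117.4 kHz.

76.5 kHz, 87.1 kHz, 117.4 kHz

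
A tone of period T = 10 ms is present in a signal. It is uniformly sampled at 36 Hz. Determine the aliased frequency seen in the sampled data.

T = 10 ms → f = 1/T = 100 Hz.
100 Hz mod fs = 28 Hz.
28 Hz > fs/2 = 18 Hz, folds to fs − 28 Hz = 8 Hz.

8 Hz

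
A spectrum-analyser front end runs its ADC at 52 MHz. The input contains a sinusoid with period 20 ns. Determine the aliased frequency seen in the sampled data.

T = 20 ns → f = 1/T = 50 MHz.
50 MHz > fs/2 = 26 MHz, folds to fs − 50 MHz = 2 MHz.

2 MHz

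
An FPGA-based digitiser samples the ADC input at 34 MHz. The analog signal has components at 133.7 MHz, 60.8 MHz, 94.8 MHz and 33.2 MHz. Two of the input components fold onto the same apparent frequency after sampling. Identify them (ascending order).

fs/2 = 17 MHz.
133.7 MHz mod fs = 31.7 MHz.
31.7 MHz > fs/2 = 17 MHz, folds to fs − 31.7 MHz = 2.3 MHz.
60.8 MHz mod fs = 26.8 MHz.
26.8 MHz > fs/2 = 17 MHz, folds to fs − 26.8 MHz = 7.2 MHz.
94.8 MHz mod fs = 26.8 MHz.
26.8 MHz > fs/2 = 17 MHz, folds to fs − 26.8 MHz = 7.2 MHz.
33.2 MHz > fs/2 = 17 MHz, folds to fs − 33.2 MHz = 0.8 MHz.
60.8 MHz and 94.8 MHz both map to 7.2 MHz.

60.8 MHz, 94.8 MHz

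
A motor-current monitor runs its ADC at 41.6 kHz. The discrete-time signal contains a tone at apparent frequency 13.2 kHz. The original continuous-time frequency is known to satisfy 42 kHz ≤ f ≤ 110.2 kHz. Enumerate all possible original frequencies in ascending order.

Frequencies that alias to 13.2 kHz are k·fs ± 13.2 kHz for integer k ≥ 0.
k=0: 13.2 kHz.
k=1: 28.4 kHz, 54.8 kHz.
k=2: 70 kHz, 96.4 kHz.
k=3: 111.6 kHz, 138 kHz.
Within [42 kHz, 110.2 kHz]: 54.8 kHz, 70 kHz, 96.4 kHz.

54.8 kHz, 70 kHz, 96.4 kHz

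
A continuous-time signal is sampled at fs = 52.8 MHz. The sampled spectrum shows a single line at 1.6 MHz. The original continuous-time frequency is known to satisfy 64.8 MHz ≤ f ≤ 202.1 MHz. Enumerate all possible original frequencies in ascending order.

104 MHz, 107.2 MHz, 156.8 MHz, 160 MHz

Frequencies that alias to 1.6 MHz are k·fs ± 1.6 MHz for integer k ≥ 0.
k=0: 1.6 MHz.
k=1: 51.2 MHz, 54.4 MHz.
k=2: 104 MHz, 107.2 MHz.
k=3: 156.8 MHz, 160 MHz.
k=4: 209.6 MHz, 212.8 MHz.
Within [64.8 MHz, 202.1 MHz]: 104 MHz, 107.2 MHz, 156.8 MHz, 160 MHz.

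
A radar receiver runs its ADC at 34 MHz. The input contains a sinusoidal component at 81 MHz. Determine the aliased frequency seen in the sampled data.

81 MHz mod fs = 13 MHz.
13 MHz ≤ fs/2 = 17 MHz, appears at 13 MHz.

13 MHz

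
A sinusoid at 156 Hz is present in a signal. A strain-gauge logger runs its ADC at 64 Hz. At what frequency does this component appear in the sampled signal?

28 Hz

156 Hz mod fs = 28 Hz.
28 Hz ≤ fs/2 = 32 Hz, appears at 28 Hz.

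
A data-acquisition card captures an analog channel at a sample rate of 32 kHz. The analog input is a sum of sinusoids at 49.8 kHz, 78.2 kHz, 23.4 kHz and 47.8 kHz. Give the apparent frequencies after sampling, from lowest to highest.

fs/2 = 16 kHz.
49.8 kHz mod fs = 17.8 kHz.
17.8 kHz > fs/2 = 16 kHz, folds to fs − 17.8 kHz = 14.2 kHz.
78.2 kHz mod fs = 14.2 kHz.
14.2 kHz ≤ fs/2 = 16 kHz, appears at 14.2 kHz.
23.4 kHz > fs/2 = 16 kHz, folds to fs − 23.4 kHz = 8.6 kHz.
47.8 kHz mod fs = 15.8 kHz.
15.8 kHz ≤ fs/2 = 16 kHz, appears at 15.8 kHz.
Distinct values: {8.6 kHz, 14.2 kHz, 15.8 kHz}.

8.6 kHz, 14.2 kHz, 15.8 kHz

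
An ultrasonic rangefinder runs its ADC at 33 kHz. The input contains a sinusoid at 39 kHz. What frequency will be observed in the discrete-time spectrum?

39 kHz mod fs = 6 kHz.
6 kHz ≤ fs/2 = 16.5 kHz, appears at 6 kHz.

6 kHz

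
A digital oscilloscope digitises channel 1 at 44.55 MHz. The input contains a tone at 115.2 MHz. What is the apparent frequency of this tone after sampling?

18.45 MHz

115.2 MHz mod fs = 26.1 MHz.
26.1 MHz > fs/2 = 22.275 MHz, folds to fs − 26.1 MHz = 18.45 MHz.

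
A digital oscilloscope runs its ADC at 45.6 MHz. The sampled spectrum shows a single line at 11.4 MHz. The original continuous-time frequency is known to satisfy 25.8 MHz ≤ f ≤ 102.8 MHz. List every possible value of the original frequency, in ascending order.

Frequencies that alias to 11.4 MHz are k·fs ± 11.4 MHz for integer k ≥ 0.
k=0: 11.4 MHz.
k=1: 34.2 MHz, 57 MHz.
k=2: 79.8 MHz, 102.6 MHz.
k=3: 125.4 MHz, 148.2 MHz.
Within [25.8 MHz, 102.8 MHz]: 34.2 MHz, 57 MHz, 79.8 MHz, 102.6 MHz.

34.2 MHz, 57 MHz, 79.8 MHz, 102.6 MHz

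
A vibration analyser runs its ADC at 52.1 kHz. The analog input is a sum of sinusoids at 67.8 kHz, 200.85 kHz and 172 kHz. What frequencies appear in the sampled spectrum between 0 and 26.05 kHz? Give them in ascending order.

7.55 kHz, 15.7 kHz

fs/2 = 26.05 kHz.
67.8 kHz mod fs = 15.7 kHz.
15.7 kHz ≤ fs/2 = 26.05 kHz, appears at 15.7 kHz.
200.85 kHz mod fs = 44.55 kHz.
44.55 kHz > fs/2 = 26.05 kHz, folds to fs − 44.55 kHz = 7.55 kHz.
172 kHz mod fs = 15.7 kHz.
15.7 kHz ≤ fs/2 = 26.05 kHz, appears at 15.7 kHz.
Distinct values: {7.55 kHz, 15.7 kHz}.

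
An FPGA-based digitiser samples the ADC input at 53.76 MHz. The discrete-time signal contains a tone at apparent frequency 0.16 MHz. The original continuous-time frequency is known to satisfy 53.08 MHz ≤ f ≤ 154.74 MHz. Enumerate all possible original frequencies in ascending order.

Frequencies that alias to 0.16 MHz are k·fs ± 0.16 MHz for integer k ≥ 0.
k=0: 0.16 MHz.
k=1: 53.6 MHz, 53.92 MHz.
k=2: 107.36 MHz, 107.68 MHz.
k=3: 161.12 MHz, 161.44 MHz.
Within [53.08 MHz, 154.74 MHz]: 53.6 MHz, 53.92 MHz, 107.36 MHz, 107.68 MHz.

53.6 MHz, 53.92 MHz, 107.36 MHz, 107.68 MHz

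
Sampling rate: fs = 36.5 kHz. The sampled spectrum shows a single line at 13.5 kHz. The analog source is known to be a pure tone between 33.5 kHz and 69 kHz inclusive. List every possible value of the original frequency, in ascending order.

50 kHz, 59.5 kHz

Frequencies that alias to 13.5 kHz are k·fs ± 13.5 kHz for integer k ≥ 0.
k=0: 13.5 kHz.
k=1: 23 kHz, 50 kHz.
k=2: 59.5 kHz, 86.5 kHz.
k=3: 96 kHz, 123 kHz.
Within [33.5 kHz, 69 kHz]: 50 kHz, 59.5 kHz.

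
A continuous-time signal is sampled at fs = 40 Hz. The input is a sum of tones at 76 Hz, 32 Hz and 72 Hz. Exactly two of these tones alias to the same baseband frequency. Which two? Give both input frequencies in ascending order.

32 Hz, 72 Hz

fs/2 = 20 Hz.
76 Hz mod fs = 36 Hz.
36 Hz > fs/2 = 20 Hz, folds to fs − 36 Hz = 4 Hz.
32 Hz > fs/2 = 20 Hz, folds to fs − 32 Hz = 8 Hz.
72 Hz mod fs = 32 Hz.
32 Hz > fs/2 = 20 Hz, folds to fs − 32 Hz = 8 Hz.
32 Hz and 72 Hz both map to 8 Hz.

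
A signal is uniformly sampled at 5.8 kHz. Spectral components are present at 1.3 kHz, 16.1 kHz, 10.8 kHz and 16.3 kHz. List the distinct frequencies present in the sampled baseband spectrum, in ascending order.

fs/2 = 2.9 kHz.
1.3 kHz ≤ fs/2 = 2.9 kHz, passes unchanged.
16.1 kHz mod fs = 4.5 kHz.
4.5 kHz > fs/2 = 2.9 kHz, folds to fs − 4.5 kHz = 1.3 kHz.
10.8 kHz mod fs = 5 kHz.
5 kHz > fs/2 = 2.9 kHz, folds to fs − 5 kHz = 0.8 kHz.
16.3 kHz mod fs = 4.7 kHz.
4.7 kHz > fs/2 = 2.9 kHz, folds to fs − 4.7 kHz = 1.1 kHz.
Distinct values: {0.8 kHz, 1.1 kHz, 1.3 kHz}.

0.8 kHz, 1.1 kHz, 1.3 kHz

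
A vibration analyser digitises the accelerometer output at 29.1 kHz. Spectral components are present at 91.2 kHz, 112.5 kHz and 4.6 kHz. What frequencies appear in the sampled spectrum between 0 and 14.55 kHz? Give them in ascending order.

fs/2 = 14.55 kHz.
91.2 kHz mod fs = 3.9 kHz.
3.9 kHz ≤ fs/2 = 14.55 kHz, appears at 3.9 kHz.
112.5 kHz mod fs = 25.2 kHz.
25.2 kHz > fs/2 = 14.55 kHz, folds to fs − 25.2 kHz = 3.9 kHz.
4.6 kHz ≤ fs/2 = 14.55 kHz, passes unchanged.
Distinct values: {3.9 kHz, 4.6 kHz}.

3.9 kHz, 4.6 kHz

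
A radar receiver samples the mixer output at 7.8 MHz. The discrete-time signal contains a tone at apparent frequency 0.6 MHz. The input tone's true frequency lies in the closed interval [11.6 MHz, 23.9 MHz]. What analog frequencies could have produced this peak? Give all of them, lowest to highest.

15 MHz, 16.2 MHz, 22.8 MHz

Frequencies that alias to 0.6 MHz are k·fs ± 0.6 MHz for integer k ≥ 0.
k=0: 0.6 MHz.
k=1: 7.2 MHz, 8.4 MHz.
k=2: 15 MHz, 16.2 MHz.
k=3: 22.8 MHz, 24 MHz.
k=4: 30.6 MHz, 31.8 MHz.
Within [11.6 MHz, 23.9 MHz]: 15 MHz, 16.2 MHz, 22.8 MHz.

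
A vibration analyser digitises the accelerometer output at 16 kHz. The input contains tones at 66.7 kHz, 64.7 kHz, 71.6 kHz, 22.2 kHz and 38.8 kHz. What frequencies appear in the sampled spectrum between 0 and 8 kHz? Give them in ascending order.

fs/2 = 8 kHz.
66.7 kHz mod fs = 2.7 kHz.
2.7 kHz ≤ fs/2 = 8 kHz, appears at 2.7 kHz.
64.7 kHz mod fs = 0.7 kHz.
0.7 kHz ≤ fs/2 = 8 kHz, appears at 0.7 kHz.
71.6 kHz mod fs = 7.6 kHz.
7.6 kHz ≤ fs/2 = 8 kHz, appears at 7.6 kHz.
22.2 kHz mod fs = 6.2 kHz.
6.2 kHz ≤ fs/2 = 8 kHz, appears at 6.2 kHz.
38.8 kHz mod fs = 6.8 kHz.
6.8 kHz ≤ fs/2 = 8 kHz, appears at 6.8 kHz.
Distinct values: {0.7 kHz, 2.7 kHz, 6.2 kHz, 6.8 kHz, 7.6 kHz}.

0.7 kHz, 2.7 kHz, 6.2 kHz, 6.8 kHz, 7.6 kHz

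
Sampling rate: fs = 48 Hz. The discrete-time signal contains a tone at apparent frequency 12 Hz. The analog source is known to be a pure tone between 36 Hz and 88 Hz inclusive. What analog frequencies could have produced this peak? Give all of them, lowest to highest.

Frequencies that alias to 12 Hz are k·fs ± 12 Hz for integer k ≥ 0.
k=0: 12 Hz.
k=1: 36 Hz, 60 Hz.
k=2: 84 Hz, 108 Hz.
k=3: 132 Hz, 156 Hz.
Within [36 Hz, 88 Hz]: 36 Hz, 60 Hz, 84 Hz.

36 Hz, 60 Hz, 84 Hz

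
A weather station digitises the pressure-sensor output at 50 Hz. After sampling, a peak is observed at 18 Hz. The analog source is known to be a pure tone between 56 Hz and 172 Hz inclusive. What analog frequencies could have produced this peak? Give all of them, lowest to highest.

Frequencies that alias to 18 Hz are k·fs ± 18 Hz for integer k ≥ 0.
k=0: 18 Hz.
k=1: 32 Hz, 68 Hz.
k=2: 82 Hz, 118 Hz.
k=3: 132 Hz, 168 Hz.
k=4: 182 Hz, 218 Hz.
Within [56 Hz, 172 Hz]: 68 Hz, 82 Hz, 118 Hz, 132 Hz, 168 Hz.

68 Hz, 82 Hz, 118 Hz, 132 Hz, 168 Hz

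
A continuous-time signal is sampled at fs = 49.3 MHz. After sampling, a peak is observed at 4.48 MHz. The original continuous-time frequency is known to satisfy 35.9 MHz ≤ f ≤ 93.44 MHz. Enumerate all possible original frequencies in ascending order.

Frequencies that alias to 4.48 MHz are k·fs ± 4.48 MHz for integer k ≥ 0.
k=0: 4.48 MHz.
k=1: 44.82 MHz, 53.78 MHz.
k=2: 94.12 MHz, 103.08 MHz.
Within [35.9 MHz, 93.44 MHz]: 44.82 MHz, 53.78 MHz.

44.82 MHz, 53.78 MHz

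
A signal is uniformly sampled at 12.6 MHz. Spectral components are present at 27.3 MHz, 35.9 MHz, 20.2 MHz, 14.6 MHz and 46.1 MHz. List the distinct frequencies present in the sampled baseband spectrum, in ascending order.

fs/2 = 6.3 MHz.
27.3 MHz mod fs = 2.1 MHz.
2.1 MHz ≤ fs/2 = 6.3 MHz, appears at 2.1 MHz.
35.9 MHz mod fs = 10.7 MHz.
10.7 MHz > fs/2 = 6.3 MHz, folds to fs − 10.7 MHz = 1.9 MHz.
20.2 MHz mod fs = 7.6 MHz.
7.6 MHz > fs/2 = 6.3 MHz, folds to fs − 7.6 MHz = 5 MHz.
14.6 MHz mod fs = 2 MHz.
2 MHz ≤ fs/2 = 6.3 MHz, appears at 2 MHz.
46.1 MHz mod fs = 8.3 MHz.
8.3 MHz > fs/2 = 6.3 MHz, folds to fs − 8.3 MHz = 4.3 MHz.
Distinct values: {1.9 MHz, 2 MHz, 2.1 MHz, 4.3 MHz, 5 MHz}.

1.9 MHz, 2 MHz, 2.1 MHz, 4.3 MHz, 5 MHz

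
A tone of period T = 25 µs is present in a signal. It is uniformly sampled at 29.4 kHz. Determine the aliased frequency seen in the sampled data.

T = 25 µs → f = 1/T = 40 kHz.
40 kHz mod fs = 10.6 kHz.
10.6 kHz ≤ fs/2 = 14.7 kHz, appears at 10.6 kHz.

10.6 kHz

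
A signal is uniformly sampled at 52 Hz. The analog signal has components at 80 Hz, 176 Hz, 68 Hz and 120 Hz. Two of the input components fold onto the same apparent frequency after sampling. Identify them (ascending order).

68 Hz, 120 Hz

fs/2 = 26 Hz.
80 Hz mod fs = 28 Hz.
28 Hz > fs/2 = 26 Hz, folds to fs − 28 Hz = 24 Hz.
176 Hz mod fs = 20 Hz.
20 Hz ≤ fs/2 = 26 Hz, appears at 20 Hz.
68 Hz mod fs = 16 Hz.
16 Hz ≤ fs/2 = 26 Hz, appears at 16 Hz.
120 Hz mod fs = 16 Hz.
16 Hz ≤ fs/2 = 26 Hz, appears at 16 Hz.
68 Hz and 120 Hz both map to 16 Hz.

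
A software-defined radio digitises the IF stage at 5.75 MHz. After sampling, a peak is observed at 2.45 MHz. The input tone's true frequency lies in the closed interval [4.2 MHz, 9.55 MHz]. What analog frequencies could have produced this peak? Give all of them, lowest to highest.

Frequencies that alias to 2.45 MHz are k·fs ± 2.45 MHz for integer k ≥ 0.
k=0: 2.45 MHz.
k=1: 3.3 MHz, 8.2 MHz.
k=2: 9.05 MHz, 13.95 MHz.
k=3: 14.8 MHz, 19.7 MHz.
Within [4.2 MHz, 9.55 MHz]: 8.2 MHz, 9.05 MHz.

8.2 MHz, 9.05 MHz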